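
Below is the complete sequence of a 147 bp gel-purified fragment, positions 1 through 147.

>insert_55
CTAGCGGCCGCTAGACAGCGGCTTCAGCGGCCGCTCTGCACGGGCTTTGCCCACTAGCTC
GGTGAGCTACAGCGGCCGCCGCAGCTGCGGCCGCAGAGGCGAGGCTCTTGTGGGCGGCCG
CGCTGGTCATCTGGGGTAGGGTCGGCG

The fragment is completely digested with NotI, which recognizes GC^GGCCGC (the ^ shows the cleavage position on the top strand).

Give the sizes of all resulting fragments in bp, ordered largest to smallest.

NotI sites (GCGGCCGC) start at positions 4, 27, 72, 87, 114.
NotI cuts after base 2 of each site, so after positions 5, 28, 73, 88, 115.
Linear molecule, 5 cuts → 6 fragments:
  1–5 → 5 bp
  6–28 → 23 bp
  29–73 → 45 bp
  74–88 → 15 bp
  89–115 → 27 bp
  116–147 → 32 bp
Sorted largest to smallest: 45, 32, 27, 23, 15, 5 bp.

45, 32, 27, 23, 15, 5 bp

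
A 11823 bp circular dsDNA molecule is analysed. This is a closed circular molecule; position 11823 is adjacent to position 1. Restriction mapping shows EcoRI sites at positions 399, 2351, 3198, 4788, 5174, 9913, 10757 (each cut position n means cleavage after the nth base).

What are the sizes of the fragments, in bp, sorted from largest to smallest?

4739, 1952, 1590, 1465, 847, 844, 386 bp

Circular molecule, 7 cuts → 7 fragments:
  2351 − 399 = 1952 bp
  3198 − 2351 = 847 bp
  4788 − 3198 = 1590 bp
  5174 − 4788 = 386 bp
  9913 − 5174 = 4739 bp
  10757 − 9913 = 844 bp
  wrap: 11823 − 10757 + 399 = 1465 bp
Sorted largest to smallest: 4739, 1952, 1590, 1465, 847, 844, 386 bp.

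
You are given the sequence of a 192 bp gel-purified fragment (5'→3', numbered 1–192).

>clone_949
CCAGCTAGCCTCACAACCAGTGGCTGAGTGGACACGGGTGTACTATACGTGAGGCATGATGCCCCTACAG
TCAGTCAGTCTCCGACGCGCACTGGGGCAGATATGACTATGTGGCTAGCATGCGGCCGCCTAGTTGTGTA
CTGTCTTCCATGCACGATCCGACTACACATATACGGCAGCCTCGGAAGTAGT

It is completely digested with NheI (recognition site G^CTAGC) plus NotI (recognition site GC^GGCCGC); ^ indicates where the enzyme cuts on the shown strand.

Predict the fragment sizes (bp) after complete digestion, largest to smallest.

NheI sites (GCTAGC) start at positions 4, 114.
NheI cuts after the first base of each site, so after positions 4, 114.
The NotI site (GCGGCCGC) starts at position 122.
NotI cuts after base 2 of each site, so after position 123.
Combined cut positions: 4, 114, 123.
Linear molecule, 3 cuts → 4 fragments:
  1–4 → 4 bp
  5–114 → 110 bp
  115–123 → 9 bp
  124–192 → 69 bp
Sorted largest to smallest: 110, 69, 9, 4 bp.

110, 69, 9, 4 bp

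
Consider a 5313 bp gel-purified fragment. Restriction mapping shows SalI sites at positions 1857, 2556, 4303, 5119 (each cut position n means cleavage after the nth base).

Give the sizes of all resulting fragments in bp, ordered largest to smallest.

Linear molecule, 4 cuts → 5 fragments:
  1857 − 0 = 1857 bp
  2556 − 1857 = 699 bp
  4303 − 2556 = 1747 bp
  5119 − 4303 = 816 bp
  5313 − 5119 = 194 bp
Sorted largest to smallest: 1857, 1747, 816, 699, 194 bp.

1857, 1747, 816, 699, 194 bp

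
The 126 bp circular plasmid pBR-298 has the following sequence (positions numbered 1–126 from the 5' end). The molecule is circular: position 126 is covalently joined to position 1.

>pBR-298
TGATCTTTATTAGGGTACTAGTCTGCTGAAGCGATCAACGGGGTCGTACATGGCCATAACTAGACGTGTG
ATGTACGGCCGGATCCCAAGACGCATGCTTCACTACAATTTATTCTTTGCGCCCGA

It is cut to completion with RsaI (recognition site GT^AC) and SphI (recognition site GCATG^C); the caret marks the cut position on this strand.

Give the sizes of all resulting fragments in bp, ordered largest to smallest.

RsaI sites (GTAC) start at positions 15, 46, 73.
RsaI cuts after base 2 of each site, so after positions 16, 47, 74.
The SphI site (GCATGC) starts at position 93.
SphI cuts after base 5 of each site (before the last base), so after position 97.
Combined cut positions: 16, 47, 74, 97.
Circular molecule, 4 cuts → 4 fragments:
  17–47 → 31 bp
  48–74 → 27 bp
  75–97 → 23 bp
  98–126 then 1–16 → 29 + 16 = 45 bp
Sorted largest to smallest: 45, 31, 27, 23 bp.

45, 31, 27, 23 bp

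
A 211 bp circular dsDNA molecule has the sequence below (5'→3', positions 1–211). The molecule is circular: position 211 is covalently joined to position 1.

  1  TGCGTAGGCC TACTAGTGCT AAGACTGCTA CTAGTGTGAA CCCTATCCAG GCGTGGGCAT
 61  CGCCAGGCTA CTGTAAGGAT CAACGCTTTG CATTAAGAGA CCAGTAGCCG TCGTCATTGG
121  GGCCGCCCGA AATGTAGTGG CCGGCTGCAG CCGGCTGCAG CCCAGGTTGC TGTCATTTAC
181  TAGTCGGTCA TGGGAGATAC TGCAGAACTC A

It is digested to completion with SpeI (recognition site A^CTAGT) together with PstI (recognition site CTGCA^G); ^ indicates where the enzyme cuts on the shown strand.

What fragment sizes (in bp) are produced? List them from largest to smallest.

SpeI sites (ACTAGT) start at positions 12, 30, 179.
SpeI cuts after the first base of each site, so after positions 12, 30, 179.
PstI sites (CTGCAG) start at positions 145, 155, 200.
PstI cuts after base 5 of each site (before the last base), so after positions 149, 159, 204.
Combined cut positions: 12, 30, 149, 159, 179, 204.
Circular molecule, 6 cuts → 6 fragments:
  13–30 → 18 bp
  31–149 → 119 bp
  150–159 → 10 bp
  160–179 → 20 bp
  180–204 → 25 bp
  205–211 then 1–12 → 7 + 12 = 19 bp
Sorted largest to smallest: 119, 25, 20, 19, 18, 10 bp.

119, 25, 20, 19, 18, 10 bp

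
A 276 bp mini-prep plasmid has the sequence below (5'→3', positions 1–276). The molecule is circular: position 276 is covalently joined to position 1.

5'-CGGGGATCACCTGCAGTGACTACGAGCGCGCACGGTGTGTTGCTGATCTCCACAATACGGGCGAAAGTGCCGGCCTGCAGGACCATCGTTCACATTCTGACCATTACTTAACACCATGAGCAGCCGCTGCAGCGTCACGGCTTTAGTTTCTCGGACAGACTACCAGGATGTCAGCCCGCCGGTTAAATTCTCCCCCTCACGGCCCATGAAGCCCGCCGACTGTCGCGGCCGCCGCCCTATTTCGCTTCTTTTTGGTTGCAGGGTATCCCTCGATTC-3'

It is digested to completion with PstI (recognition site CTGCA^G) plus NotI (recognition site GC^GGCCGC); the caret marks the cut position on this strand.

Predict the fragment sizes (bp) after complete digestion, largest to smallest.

95, 65, 64, 52 bp

PstI sites (CTGCAG) start at positions 11, 75, 127.
PstI cuts after base 5 of each site (before the last base), so after positions 15, 79, 131.
The NotI site (GCGGCCGC) starts at position 225.
NotI cuts after base 2 of each site, so after position 226.
Combined cut positions: 15, 79, 131, 226.
Circular molecule, 4 cuts → 4 fragments:
  16–79 → 64 bp
  80–131 → 52 bp
  132–226 → 95 bp
  227–276 then 1–15 → 50 + 15 = 65 bp
Sorted largest to smallest: 95, 65, 64, 52 bp.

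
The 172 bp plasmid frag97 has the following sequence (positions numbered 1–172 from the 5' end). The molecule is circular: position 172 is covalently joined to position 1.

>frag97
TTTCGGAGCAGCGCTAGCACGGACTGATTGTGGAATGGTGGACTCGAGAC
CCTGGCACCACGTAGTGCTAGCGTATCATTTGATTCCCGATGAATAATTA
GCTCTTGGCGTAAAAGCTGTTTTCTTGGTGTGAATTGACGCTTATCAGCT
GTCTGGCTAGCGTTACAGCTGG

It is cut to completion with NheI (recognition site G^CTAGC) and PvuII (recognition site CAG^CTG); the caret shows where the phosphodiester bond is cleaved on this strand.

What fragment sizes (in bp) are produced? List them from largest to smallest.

81, 54, 17, 12, 8 bp

NheI sites (GCTAGC) start at positions 13, 67, 156.
NheI cuts after the first base of each site, so after positions 13, 67, 156.
PvuII sites (CAGCTG) start at positions 146, 166.
PvuII cuts after base 3 of each site, so after positions 148, 168.
Combined cut positions: 13, 67, 148, 156, 168.
Circular molecule, 5 cuts → 5 fragments:
  14–67 → 54 bp
  68–148 → 81 bp
  149–156 → 8 bp
  157–168 → 12 bp
  169–172 then 1–13 → 4 + 13 = 17 bp
Sorted largest to smallest: 81, 54, 17, 12, 8 bp.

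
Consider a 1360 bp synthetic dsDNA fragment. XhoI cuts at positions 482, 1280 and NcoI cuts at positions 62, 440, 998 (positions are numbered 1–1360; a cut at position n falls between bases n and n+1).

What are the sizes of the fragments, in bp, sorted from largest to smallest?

Combined cut positions (sorted): 62, 440, 482, 998, 1280.
Linear molecule, 5 cuts → 6 fragments:
  62 − 0 = 62 bp
  440 − 62 = 378 bp
  482 − 440 = 42 bp
  998 − 482 = 516 bp
  1280 − 998 = 282 bp
  1360 − 1280 = 80 bp
Sorted largest to smallest: 516, 378, 282, 80, 62, 42 bp.

516, 378, 282, 80, 62, 42 bp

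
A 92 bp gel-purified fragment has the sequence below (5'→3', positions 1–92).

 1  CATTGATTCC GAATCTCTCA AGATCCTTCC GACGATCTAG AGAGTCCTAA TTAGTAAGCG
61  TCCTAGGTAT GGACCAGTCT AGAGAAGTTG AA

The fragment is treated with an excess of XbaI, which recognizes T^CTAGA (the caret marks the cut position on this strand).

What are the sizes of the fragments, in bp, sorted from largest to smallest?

42, 36, 14 bp

XbaI sites (TCTAGA) start at positions 36, 78.
XbaI cuts after the first base of each site, so after positions 36, 78.
Linear molecule, 2 cuts → 3 fragments:
  1–36 → 36 bp
  37–78 → 42 bp
  79–92 → 14 bp
Sorted largest to smallest: 42, 36, 14 bp.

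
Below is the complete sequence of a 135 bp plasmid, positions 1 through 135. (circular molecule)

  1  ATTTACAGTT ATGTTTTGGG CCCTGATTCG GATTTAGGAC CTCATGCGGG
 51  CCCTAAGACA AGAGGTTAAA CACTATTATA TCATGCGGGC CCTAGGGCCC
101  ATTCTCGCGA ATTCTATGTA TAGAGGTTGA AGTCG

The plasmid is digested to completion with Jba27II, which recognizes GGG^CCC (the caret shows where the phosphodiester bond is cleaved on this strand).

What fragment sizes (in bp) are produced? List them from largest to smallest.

58, 39, 30, 8 bp

Jba27II sites (GGGCCC) start at positions 18, 48, 87, 95.
Jba27II cuts after base 3 of each site, so after positions 20, 50, 89, 97.
Circular molecule, 4 cuts → 4 fragments:
  21–50 → 30 bp
  51–89 → 39 bp
  90–97 → 8 bp
  98–135 then 1–20 → 38 + 20 = 58 bp
Sorted largest to smallest: 58, 39, 30, 8 bp.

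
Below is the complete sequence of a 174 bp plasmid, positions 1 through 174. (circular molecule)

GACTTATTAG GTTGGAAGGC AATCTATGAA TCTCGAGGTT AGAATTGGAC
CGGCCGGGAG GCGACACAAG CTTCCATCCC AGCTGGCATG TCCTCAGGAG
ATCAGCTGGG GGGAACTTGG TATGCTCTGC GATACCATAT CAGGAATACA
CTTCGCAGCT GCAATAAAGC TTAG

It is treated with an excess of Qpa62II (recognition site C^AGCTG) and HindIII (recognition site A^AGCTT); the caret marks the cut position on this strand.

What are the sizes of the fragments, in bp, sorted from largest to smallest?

Qpa62II sites (CAGCTG) start at positions 80, 103, 156.
Qpa62II cuts after the first base of each site, so after positions 80, 103, 156.
HindIII sites (AAGCTT) start at positions 68, 167.
HindIII cuts after the first base of each site, so after positions 68, 167.
Combined cut positions: 68, 80, 103, 156, 167.
Circular molecule, 5 cuts → 5 fragments:
  69–80 → 12 bp
  81–103 → 23 bp
  104–156 → 53 bp
  157–167 → 11 bp
  168–174 then 1–68 → 7 + 68 = 75 bp
Sorted largest to smallest: 75, 53, 23, 12, 11 bp.

75, 53, 23, 12, 11 bp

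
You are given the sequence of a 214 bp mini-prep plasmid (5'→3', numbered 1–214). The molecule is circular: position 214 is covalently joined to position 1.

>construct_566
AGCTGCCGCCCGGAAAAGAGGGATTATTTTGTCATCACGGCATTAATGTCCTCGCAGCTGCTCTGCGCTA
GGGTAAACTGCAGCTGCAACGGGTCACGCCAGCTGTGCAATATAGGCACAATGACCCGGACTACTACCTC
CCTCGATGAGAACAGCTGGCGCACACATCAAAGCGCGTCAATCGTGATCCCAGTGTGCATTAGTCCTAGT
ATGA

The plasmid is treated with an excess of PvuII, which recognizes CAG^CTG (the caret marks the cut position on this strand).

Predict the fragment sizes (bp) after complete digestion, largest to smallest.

116, 53, 26, 19 bp

PvuII sites (CAGCTG) start at positions 55, 81, 100, 153.
PvuII cuts after base 3 of each site, so after positions 57, 83, 102, 155.
Circular molecule, 4 cuts → 4 fragments:
  58–83 → 26 bp
  84–102 → 19 bp
  103–155 → 53 bp
  156–214 then 1–57 → 59 + 57 = 116 bp
Sorted largest to smallest: 116, 53, 26, 19 bp.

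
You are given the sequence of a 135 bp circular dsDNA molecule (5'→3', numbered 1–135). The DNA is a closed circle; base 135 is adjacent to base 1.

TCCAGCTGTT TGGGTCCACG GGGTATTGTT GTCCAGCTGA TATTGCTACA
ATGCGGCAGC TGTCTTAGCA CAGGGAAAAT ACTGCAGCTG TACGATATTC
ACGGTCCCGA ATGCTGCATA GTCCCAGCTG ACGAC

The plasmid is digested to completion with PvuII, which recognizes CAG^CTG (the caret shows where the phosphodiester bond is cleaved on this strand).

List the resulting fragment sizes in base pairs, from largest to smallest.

40, 31, 28, 23, 13 bp

PvuII sites (CAGCTG) start at positions 3, 34, 57, 85, 125.
PvuII cuts after base 3 of each site, so after positions 5, 36, 59, 87, 127.
Circular molecule, 5 cuts → 5 fragments:
  6–36 → 31 bp
  37–59 → 23 bp
  60–87 → 28 bp
  88–127 → 40 bp
  128–135 then 1–5 → 8 + 5 = 13 bp
Sorted largest to smallest: 40, 31, 28, 23, 13 bp.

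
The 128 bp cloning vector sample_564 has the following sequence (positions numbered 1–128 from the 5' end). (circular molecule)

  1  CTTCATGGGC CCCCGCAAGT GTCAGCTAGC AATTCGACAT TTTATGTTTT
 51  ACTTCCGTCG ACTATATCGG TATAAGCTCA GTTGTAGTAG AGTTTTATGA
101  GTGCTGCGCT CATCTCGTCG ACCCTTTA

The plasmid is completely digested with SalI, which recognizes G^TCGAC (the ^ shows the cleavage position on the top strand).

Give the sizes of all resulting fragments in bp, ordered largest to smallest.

68, 60 bp

SalI sites (GTCGAC) start at positions 57, 117.
SalI cuts after the first base of each site, so after positions 57, 117.
Circular molecule, 2 cuts → 2 fragments:
  58–117 → 60 bp
  118–128 then 1–57 → 11 + 57 = 68 bp
Sorted largest to smallest: 68, 60 bp.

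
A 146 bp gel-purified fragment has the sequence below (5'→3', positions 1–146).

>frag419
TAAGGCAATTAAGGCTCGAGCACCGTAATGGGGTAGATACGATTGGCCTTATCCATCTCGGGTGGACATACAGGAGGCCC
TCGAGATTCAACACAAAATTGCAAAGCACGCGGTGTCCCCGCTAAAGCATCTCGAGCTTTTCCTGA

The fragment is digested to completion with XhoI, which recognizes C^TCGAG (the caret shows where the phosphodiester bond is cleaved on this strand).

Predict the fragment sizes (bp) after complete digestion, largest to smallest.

65, 51, 15, 15 bp

XhoI sites (CTCGAG) start at positions 15, 80, 131.
XhoI cuts after the first base of each site, so after positions 15, 80, 131.
Linear molecule, 3 cuts → 4 fragments:
  1–15 → 15 bp
  16–80 → 65 bp
  81–131 → 51 bp
  132–146 → 15 bp
Sorted largest to smallest: 65, 51, 15, 15 bp.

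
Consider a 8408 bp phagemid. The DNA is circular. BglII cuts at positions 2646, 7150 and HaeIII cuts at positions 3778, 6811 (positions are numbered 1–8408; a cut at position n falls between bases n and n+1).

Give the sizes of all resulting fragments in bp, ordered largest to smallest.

3904, 3033, 1132, 339 bp

Combined cut positions (sorted): 2646, 3778, 6811, 7150.
Circular molecule, 4 cuts → 4 fragments:
  3778 − 2646 = 1132 bp
  6811 − 3778 = 3033 bp
  7150 − 6811 = 339 bp
  wrap: 8408 − 7150 + 2646 = 3904 bp
Sorted largest to smallest: 3904, 3033, 1132, 339 bp.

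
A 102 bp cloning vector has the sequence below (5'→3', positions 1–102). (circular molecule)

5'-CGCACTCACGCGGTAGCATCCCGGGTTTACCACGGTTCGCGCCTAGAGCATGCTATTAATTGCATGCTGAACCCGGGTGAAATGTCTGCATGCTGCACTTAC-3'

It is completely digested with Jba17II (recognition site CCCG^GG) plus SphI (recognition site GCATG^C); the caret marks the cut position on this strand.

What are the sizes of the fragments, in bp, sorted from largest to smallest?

33, 29, 17, 14, 9 bp

Jba17II sites (CCCGGG) start at positions 20, 72.
Jba17II cuts after base 4 of each site, so after positions 23, 75.
SphI sites (GCATGC) start at positions 48, 62, 88.
SphI cuts after base 5 of each site (before the last base), so after positions 52, 66, 92.
Combined cut positions: 23, 52, 66, 75, 92.
Circular molecule, 5 cuts → 5 fragments:
  24–52 → 29 bp
  53–66 → 14 bp
  67–75 → 9 bp
  76–92 → 17 bp
  93–102 then 1–23 → 10 + 23 = 33 bp
Sorted largest to smallest: 33, 29, 17, 14, 9 bp.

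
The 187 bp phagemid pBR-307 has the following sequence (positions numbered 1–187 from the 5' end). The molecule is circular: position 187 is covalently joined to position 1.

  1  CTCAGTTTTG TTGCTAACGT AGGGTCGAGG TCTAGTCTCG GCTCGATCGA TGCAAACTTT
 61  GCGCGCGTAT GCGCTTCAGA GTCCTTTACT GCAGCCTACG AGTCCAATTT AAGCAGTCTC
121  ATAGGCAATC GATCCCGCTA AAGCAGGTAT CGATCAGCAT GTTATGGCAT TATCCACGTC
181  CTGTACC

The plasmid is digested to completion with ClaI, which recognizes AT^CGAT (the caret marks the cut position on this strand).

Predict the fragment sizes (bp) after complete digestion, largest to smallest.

84, 82, 21 bp

ClaI sites (ATCGAT) start at positions 46, 128, 149.
ClaI cuts after base 2 of each site, so after positions 47, 129, 150.
Circular molecule, 3 cuts → 3 fragments:
  48–129 → 82 bp
  130–150 → 21 bp
  151–187 then 1–47 → 37 + 47 = 84 bp
Sorted largest to smallest: 84, 82, 21 bp.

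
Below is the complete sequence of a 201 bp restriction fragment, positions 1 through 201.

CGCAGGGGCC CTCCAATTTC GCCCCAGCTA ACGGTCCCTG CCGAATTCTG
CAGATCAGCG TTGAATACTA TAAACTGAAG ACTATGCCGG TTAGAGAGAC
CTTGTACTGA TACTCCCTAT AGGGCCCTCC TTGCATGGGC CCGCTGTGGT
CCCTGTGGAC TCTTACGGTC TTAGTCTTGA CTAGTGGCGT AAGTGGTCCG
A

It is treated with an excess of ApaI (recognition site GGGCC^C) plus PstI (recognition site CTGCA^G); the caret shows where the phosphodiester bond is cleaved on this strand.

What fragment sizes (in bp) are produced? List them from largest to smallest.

ApaI sites (GGGCCC) start at positions 6, 122, 137.
ApaI cuts after base 5 of each site (before the last base), so after positions 10, 126, 141.
The PstI site (CTGCAG) starts at position 48.
PstI cuts after base 5 of each site (before the last base), so after position 52.
Combined cut positions: 10, 52, 126, 141.
Linear molecule, 4 cuts → 5 fragments:
  1–10 → 10 bp
  11–52 → 42 bp
  53–126 → 74 bp
  127–141 → 15 bp
  142–201 → 60 bp
Sorted largest to smallest: 74, 60, 42, 15, 10 bp.

74, 60, 42, 15, 10 bp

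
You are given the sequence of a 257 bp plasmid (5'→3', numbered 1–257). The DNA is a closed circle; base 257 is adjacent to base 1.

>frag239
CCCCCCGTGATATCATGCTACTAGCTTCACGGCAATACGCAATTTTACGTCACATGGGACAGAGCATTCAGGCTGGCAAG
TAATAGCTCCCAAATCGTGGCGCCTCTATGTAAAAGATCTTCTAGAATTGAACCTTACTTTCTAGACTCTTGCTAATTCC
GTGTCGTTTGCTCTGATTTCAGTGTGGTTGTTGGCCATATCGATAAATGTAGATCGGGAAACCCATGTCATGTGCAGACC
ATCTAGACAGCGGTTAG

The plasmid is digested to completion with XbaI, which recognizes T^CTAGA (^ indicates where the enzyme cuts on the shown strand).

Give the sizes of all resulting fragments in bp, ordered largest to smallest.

136, 101, 20 bp

XbaI sites (TCTAGA) start at positions 121, 141, 242.
XbaI cuts after the first base of each site, so after positions 121, 141, 242.
Circular molecule, 3 cuts → 3 fragments:
  122–141 → 20 bp
  142–242 → 101 bp
  243–257 then 1–121 → 15 + 121 = 136 bp
Sorted largest to smallest: 136, 101, 20 bp.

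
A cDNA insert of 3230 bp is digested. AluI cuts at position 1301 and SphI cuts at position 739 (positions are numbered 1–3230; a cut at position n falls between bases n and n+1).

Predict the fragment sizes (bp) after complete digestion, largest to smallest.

1929, 739, 562 bp

Combined cut positions (sorted): 739, 1301.
Linear molecule, 2 cuts → 3 fragments:
  739 − 0 = 739 bp
  1301 − 739 = 562 bp
  3230 − 1301 = 1929 bp
Sorted largest to smallest: 1929, 739, 562 bp.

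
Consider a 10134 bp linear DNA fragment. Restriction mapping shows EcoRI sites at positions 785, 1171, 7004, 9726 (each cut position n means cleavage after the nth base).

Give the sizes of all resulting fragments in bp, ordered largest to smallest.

5833, 2722, 785, 408, 386 bp

Linear molecule, 4 cuts → 5 fragments:
  785 − 0 = 785 bp
  1171 − 785 = 386 bp
  7004 − 1171 = 5833 bp
  9726 − 7004 = 2722 bp
  10134 − 9726 = 408 bp
Sorted largest to smallest: 5833, 2722, 785, 408, 386 bp.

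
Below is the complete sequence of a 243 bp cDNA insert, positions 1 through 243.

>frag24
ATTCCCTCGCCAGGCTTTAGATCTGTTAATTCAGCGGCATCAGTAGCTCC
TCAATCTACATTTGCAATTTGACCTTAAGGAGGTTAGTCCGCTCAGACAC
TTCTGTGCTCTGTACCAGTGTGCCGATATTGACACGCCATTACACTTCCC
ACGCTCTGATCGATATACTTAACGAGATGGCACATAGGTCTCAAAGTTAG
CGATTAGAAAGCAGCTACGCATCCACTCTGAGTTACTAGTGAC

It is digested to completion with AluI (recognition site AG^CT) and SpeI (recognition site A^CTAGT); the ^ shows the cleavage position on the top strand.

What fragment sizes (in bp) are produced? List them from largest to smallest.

168, 46, 21, 8 bp

AluI sites (AGCT) start at positions 45, 213.
AluI cuts after base 2 of each site, so after positions 46, 214.
The SpeI site (ACTAGT) starts at position 235.
SpeI cuts after the first base of each site, so after position 235.
Combined cut positions: 46, 214, 235.
Linear molecule, 3 cuts → 4 fragments:
  1–46 → 46 bp
  47–214 → 168 bp
  215–235 → 21 bp
  236–243 → 8 bp
Sorted largest to smallest: 168, 46, 21, 8 bp.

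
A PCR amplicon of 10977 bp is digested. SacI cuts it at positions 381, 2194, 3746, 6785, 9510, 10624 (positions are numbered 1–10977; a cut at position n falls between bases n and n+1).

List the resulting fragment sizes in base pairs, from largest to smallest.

3039, 2725, 1813, 1552, 1114, 381, 353 bp

Linear molecule, 6 cuts → 7 fragments:
  381 − 0 = 381 bp
  2194 − 381 = 1813 bp
  3746 − 2194 = 1552 bp
  6785 − 3746 = 3039 bp
  9510 − 6785 = 2725 bp
  10624 − 9510 = 1114 bp
  10977 − 10624 = 353 bp
Sorted largest to smallest: 3039, 2725, 1813, 1552, 1114, 381, 353 bp.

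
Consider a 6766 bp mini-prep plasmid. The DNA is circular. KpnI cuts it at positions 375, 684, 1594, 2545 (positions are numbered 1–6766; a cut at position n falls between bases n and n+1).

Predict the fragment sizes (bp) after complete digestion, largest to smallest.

Circular molecule, 4 cuts → 4 fragments:
  684 − 375 = 309 bp
  1594 − 684 = 910 bp
  2545 − 1594 = 951 bp
  wrap: 6766 − 2545 + 375 = 4596 bp
Sorted largest to smallest: 4596, 951, 910, 309 bp.

4596, 951, 910, 309 bp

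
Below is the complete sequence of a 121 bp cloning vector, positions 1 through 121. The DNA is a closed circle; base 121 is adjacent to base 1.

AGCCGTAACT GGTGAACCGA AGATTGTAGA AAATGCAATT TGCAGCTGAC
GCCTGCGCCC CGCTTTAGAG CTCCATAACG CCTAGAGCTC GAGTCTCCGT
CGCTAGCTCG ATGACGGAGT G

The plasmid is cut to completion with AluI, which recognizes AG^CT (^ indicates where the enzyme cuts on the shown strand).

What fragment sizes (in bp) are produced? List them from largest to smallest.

60, 25, 19, 17 bp

AluI sites (AGCT) start at positions 44, 69, 86, 105.
AluI cuts after base 2 of each site, so after positions 45, 70, 87, 106.
Circular molecule, 4 cuts → 4 fragments:
  46–70 → 25 bp
  71–87 → 17 bp
  88–106 → 19 bp
  107–121 then 1–45 → 15 + 45 = 60 bp
Sorted largest to smallest: 60, 25, 19, 17 bp.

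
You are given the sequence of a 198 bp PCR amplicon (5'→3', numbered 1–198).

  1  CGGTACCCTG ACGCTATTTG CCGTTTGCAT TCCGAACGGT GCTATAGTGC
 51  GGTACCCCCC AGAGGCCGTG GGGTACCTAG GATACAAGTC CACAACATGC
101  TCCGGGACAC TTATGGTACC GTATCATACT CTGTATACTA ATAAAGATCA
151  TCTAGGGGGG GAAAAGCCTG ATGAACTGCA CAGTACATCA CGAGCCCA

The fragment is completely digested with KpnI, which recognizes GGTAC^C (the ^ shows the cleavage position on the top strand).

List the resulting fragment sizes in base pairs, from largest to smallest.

79, 49, 43, 21, 6 bp

KpnI sites (GGTACC) start at positions 2, 51, 72, 115.
KpnI cuts after base 5 of each site (before the last base), so after positions 6, 55, 76, 119.
Linear molecule, 4 cuts → 5 fragments:
  1–6 → 6 bp
  7–55 → 49 bp
  56–76 → 21 bp
  77–119 → 43 bp
  120–198 → 79 bp
Sorted largest to smallest: 79, 49, 43, 21, 6 bp.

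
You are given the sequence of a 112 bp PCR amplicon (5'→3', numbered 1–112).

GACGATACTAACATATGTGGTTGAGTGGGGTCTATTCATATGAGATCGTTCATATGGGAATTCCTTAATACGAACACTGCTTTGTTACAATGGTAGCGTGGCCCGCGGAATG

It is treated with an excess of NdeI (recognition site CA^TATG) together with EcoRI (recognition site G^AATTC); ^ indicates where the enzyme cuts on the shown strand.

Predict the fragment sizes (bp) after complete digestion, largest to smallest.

NdeI sites (CATATG) start at positions 12, 37, 51.
NdeI cuts after base 2 of each site, so after positions 13, 38, 52.
The EcoRI site (GAATTC) starts at position 58.
EcoRI cuts after the first base of each site, so after position 58.
Combined cut positions: 13, 38, 52, 58.
Linear molecule, 4 cuts → 5 fragments:
  1–13 → 13 bp
  14–38 → 25 bp
  39–52 → 14 bp
  53–58 → 6 bp
  59–112 → 54 bp
Sorted largest to smallest: 54, 25, 14, 13, 6 bp.

54, 25, 14, 13, 6 bp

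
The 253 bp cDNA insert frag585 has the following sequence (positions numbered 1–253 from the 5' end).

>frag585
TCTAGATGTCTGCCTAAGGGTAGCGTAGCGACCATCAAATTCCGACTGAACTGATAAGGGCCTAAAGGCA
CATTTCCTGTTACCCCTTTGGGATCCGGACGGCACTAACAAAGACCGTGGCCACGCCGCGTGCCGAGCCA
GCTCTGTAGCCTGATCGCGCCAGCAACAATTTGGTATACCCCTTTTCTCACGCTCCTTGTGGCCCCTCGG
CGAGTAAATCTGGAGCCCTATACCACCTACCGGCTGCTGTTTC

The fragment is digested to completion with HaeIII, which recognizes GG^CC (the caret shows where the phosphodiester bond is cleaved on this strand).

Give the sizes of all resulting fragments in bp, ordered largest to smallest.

HaeIII sites (GGCC) start at positions 59, 119, 201.
HaeIII cuts after base 2 of each site, so after positions 60, 120, 202.
Linear molecule, 3 cuts → 4 fragments:
  1–60 → 60 bp
  61–120 → 60 bp
  121–202 → 82 bp
  203–253 → 51 bp
Sorted largest to smallest: 82, 60, 60, 51 bp.

82, 60, 60, 51 bp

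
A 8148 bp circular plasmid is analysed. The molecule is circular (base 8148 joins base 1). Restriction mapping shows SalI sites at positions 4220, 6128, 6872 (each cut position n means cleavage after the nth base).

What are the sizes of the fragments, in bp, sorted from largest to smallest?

5496, 1908, 744 bp

Circular molecule, 3 cuts → 3 fragments:
  6128 − 4220 = 1908 bp
  6872 − 6128 = 744 bp
  wrap: 8148 − 6872 + 4220 = 5496 bp
Sorted largest to smallest: 5496, 1908, 744 bp.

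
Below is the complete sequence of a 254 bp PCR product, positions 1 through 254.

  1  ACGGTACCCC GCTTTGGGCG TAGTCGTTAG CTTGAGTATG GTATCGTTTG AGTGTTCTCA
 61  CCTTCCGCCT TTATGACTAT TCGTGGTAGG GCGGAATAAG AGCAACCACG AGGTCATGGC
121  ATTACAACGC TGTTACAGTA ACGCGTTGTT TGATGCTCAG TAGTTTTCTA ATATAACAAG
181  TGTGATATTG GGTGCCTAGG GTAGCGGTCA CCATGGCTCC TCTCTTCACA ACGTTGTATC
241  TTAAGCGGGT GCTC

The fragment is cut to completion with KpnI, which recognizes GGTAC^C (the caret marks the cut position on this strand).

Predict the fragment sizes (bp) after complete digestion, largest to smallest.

The KpnI site (GGTACC) starts at position 3.
KpnI cuts after base 5 of each site (before the last base), so after position 7.
Linear molecule, 1 cut → 2 fragments:
  1–7 → 7 bp
  8–254 → 247 bp
Sorted largest to smallest: 247, 7 bp.

247, 7 bp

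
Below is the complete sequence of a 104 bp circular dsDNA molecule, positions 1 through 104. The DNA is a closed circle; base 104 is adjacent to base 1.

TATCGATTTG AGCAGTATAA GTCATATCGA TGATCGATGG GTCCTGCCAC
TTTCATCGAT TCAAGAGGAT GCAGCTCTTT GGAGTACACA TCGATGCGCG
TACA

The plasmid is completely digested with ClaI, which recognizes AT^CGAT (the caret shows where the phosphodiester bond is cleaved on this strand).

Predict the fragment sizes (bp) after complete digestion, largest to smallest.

35, 24, 22, 16, 7 bp

ClaI sites (ATCGAT) start at positions 2, 26, 33, 55, 90.
ClaI cuts after base 2 of each site, so after positions 3, 27, 34, 56, 91.
Circular molecule, 5 cuts → 5 fragments:
  4–27 → 24 bp
  28–34 → 7 bp
  35–56 → 22 bp
  57–91 → 35 bp
  92–104 then 1–3 → 13 + 3 = 16 bp
Sorted largest to smallest: 35, 24, 22, 16, 7 bp.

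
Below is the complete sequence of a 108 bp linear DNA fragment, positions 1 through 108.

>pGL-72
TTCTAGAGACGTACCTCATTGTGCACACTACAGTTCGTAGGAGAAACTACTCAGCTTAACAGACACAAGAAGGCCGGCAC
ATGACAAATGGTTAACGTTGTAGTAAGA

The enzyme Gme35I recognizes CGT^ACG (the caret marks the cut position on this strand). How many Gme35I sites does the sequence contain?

0

No occurrence of CGTACG is present in the sequence.
Gme35I does not cut: 0 sites.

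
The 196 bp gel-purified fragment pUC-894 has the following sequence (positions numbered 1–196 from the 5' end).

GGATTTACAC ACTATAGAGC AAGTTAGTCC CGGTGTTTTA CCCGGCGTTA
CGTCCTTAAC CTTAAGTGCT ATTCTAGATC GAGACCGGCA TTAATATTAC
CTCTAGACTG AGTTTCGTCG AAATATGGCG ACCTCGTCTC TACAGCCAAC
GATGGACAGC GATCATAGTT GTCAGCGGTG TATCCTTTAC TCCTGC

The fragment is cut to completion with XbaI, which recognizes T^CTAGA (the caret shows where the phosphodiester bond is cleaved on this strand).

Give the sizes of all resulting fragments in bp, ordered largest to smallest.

XbaI sites (TCTAGA) start at positions 73, 102.
XbaI cuts after the first base of each site, so after positions 73, 102.
Linear molecule, 2 cuts → 3 fragments:
  1–73 → 73 bp
  74–102 → 29 bp
  103–196 → 94 bp
Sorted largest to smallest: 94, 73, 29 bp.

94, 73, 29 bp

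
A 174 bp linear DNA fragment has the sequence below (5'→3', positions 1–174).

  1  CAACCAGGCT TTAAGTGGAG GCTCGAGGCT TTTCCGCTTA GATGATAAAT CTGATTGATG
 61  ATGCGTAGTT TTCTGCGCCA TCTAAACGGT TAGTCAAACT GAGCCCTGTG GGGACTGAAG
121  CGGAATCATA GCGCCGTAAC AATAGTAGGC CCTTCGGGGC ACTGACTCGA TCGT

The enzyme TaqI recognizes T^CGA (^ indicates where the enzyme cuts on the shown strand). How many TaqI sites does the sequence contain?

TCGA occurs starting at positions 23, 167.
TaqI cuts at 2 sites.

2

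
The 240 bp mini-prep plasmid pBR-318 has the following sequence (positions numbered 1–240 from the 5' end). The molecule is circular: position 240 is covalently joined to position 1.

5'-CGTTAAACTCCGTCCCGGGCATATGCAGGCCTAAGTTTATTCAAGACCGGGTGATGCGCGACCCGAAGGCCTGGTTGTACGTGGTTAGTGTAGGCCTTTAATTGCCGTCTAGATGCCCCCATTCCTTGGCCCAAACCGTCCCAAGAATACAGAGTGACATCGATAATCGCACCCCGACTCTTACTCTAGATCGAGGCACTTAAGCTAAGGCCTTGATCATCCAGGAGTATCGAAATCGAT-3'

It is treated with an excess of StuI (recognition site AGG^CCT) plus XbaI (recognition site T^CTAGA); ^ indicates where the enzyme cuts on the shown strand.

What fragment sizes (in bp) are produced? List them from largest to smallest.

77, 59, 40, 25, 25, 14 bp

StuI sites (AGGCCT) start at positions 27, 67, 92, 208.
StuI cuts after base 3 of each site, so after positions 29, 69, 94, 210.
XbaI sites (TCTAGA) start at positions 108, 185.
XbaI cuts after the first base of each site, so after positions 108, 185.
Combined cut positions: 29, 69, 94, 108, 185, 210.
Circular molecule, 6 cuts → 6 fragments:
  30–69 → 40 bp
  70–94 → 25 bp
  95–108 → 14 bp
  109–185 → 77 bp
  186–210 → 25 bp
  211–240 then 1–29 → 30 + 29 = 59 bp
Sorted largest to smallest: 77, 59, 40, 25, 25, 14 bp.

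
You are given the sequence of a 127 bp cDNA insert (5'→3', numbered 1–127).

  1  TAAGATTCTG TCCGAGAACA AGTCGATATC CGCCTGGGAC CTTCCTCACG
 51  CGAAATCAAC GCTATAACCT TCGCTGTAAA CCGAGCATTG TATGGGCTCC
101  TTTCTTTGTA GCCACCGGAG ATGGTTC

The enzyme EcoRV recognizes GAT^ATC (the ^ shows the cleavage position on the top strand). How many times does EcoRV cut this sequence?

1

GATATC occurs starting at position 25.
EcoRV cuts at 1 site.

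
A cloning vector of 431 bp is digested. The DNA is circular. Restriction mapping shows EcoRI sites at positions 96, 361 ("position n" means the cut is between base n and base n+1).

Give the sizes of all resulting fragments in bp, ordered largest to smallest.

Circular molecule, 2 cuts → 2 fragments:
  361 − 96 = 265 bp
  wrap: 431 − 361 + 96 = 166 bp
Sorted largest to smallest: 265, 166 bp.

265, 166 bp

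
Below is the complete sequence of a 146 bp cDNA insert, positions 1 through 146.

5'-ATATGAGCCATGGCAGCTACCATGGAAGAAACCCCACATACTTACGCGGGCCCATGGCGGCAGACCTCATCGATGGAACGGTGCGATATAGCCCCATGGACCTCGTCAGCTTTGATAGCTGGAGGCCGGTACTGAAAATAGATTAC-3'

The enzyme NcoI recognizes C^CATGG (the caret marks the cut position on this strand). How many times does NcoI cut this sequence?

4

CCATGG occurs starting at positions 8, 20, 52, 94.
NcoI cuts at 4 sites.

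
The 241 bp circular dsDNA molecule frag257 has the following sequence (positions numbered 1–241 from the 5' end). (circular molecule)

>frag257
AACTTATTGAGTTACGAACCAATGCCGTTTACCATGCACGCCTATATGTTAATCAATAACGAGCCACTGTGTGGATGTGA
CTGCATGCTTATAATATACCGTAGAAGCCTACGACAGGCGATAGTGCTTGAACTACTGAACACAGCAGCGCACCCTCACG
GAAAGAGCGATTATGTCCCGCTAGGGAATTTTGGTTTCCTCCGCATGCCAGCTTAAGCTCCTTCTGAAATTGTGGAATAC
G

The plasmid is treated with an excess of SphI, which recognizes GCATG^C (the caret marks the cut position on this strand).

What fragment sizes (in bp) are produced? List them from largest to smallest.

121, 120 bp

SphI sites (GCATGC) start at positions 83, 203.
SphI cuts after base 5 of each site (before the last base), so after positions 87, 207.
Circular molecule, 2 cuts → 2 fragments:
  88–207 → 120 bp
  208–241 then 1–87 → 34 + 87 = 121 bp
Sorted largest to smallest: 121, 120 bp.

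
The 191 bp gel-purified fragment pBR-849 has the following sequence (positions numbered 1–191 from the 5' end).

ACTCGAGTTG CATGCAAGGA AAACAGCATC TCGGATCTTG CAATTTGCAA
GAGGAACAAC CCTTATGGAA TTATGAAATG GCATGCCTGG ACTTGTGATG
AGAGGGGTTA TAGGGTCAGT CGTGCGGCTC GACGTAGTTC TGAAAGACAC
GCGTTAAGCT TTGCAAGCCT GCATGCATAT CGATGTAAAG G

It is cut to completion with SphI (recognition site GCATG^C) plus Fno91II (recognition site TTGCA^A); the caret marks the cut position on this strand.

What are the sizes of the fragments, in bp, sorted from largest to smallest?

SphI sites (GCATGC) start at positions 10, 81, 171.
SphI cuts after base 5 of each site (before the last base), so after positions 14, 85, 175.
Fno91II sites (TTGCAA) start at positions 38, 45, 161.
Fno91II cuts after base 5 of each site (before the last base), so after positions 42, 49, 165.
Combined cut positions: 14, 42, 49, 85, 165, 175.
Linear molecule, 6 cuts → 7 fragments:
  1–14 → 14 bp
  15–42 → 28 bp
  43–49 → 7 bp
  50–85 → 36 bp
  86–165 → 80 bp
  166–175 → 10 bp
  176–191 → 16 bp
Sorted largest to smallest: 80, 36, 28, 16, 14, 10, 7 bp.

80, 36, 28, 16, 14, 10, 7 bp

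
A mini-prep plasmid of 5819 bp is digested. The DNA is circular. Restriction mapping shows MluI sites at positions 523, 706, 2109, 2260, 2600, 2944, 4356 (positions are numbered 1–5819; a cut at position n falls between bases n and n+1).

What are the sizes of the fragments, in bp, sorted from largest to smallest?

Circular molecule, 7 cuts → 7 fragments:
  706 − 523 = 183 bp
  2109 − 706 = 1403 bp
  2260 − 2109 = 151 bp
  2600 − 2260 = 340 bp
  2944 − 2600 = 344 bp
  4356 − 2944 = 1412 bp
  wrap: 5819 − 4356 + 523 = 1986 bp
Sorted largest to smallest: 1986, 1412, 1403, 344, 340, 183, 151 bp.

1986, 1412, 1403, 344, 340, 183, 151 bp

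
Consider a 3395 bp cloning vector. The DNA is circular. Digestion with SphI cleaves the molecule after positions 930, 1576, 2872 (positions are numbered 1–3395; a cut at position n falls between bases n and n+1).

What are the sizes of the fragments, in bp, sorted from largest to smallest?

Circular molecule, 3 cuts → 3 fragments:
  1576 − 930 = 646 bp
  2872 − 1576 = 1296 bp
  wrap: 3395 − 2872 + 930 = 1453 bp
Sorted largest to smallest: 1453, 1296, 646 bp.

1453, 1296, 646 bp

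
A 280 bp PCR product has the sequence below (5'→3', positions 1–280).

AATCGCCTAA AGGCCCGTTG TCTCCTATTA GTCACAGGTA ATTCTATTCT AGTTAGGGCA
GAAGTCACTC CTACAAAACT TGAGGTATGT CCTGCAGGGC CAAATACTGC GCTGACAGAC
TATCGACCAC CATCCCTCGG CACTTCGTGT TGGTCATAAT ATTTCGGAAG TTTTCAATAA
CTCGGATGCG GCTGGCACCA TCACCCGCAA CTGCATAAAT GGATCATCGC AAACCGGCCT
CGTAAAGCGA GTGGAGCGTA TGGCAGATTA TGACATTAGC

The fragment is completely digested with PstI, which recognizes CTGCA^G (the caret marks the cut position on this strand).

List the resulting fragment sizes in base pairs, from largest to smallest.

The PstI site (CTGCAG) starts at position 92.
PstI cuts after base 5 of each site (before the last base), so after position 96.
Linear molecule, 1 cut → 2 fragments:
  1–96 → 96 bp
  97–280 → 184 bp
Sorted largest to smallest: 184, 96 bp.

184, 96 bp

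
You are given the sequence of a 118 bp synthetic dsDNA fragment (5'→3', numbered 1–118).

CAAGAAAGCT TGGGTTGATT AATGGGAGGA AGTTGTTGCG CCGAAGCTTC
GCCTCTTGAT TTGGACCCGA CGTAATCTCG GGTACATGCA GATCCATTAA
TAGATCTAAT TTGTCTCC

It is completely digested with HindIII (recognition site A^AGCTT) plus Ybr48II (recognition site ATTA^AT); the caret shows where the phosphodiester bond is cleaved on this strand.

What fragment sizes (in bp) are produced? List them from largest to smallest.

55, 23, 19, 15, 6 bp

HindIII sites (AAGCTT) start at positions 6, 44.
HindIII cuts after the first base of each site, so after positions 6, 44.
Ybr48II sites (ATTAAT) start at positions 18, 96.
Ybr48II cuts after base 4 of each site, so after positions 21, 99.
Combined cut positions: 6, 21, 44, 99.
Linear molecule, 4 cuts → 5 fragments:
  1–6 → 6 bp
  7–21 → 15 bp
  22–44 → 23 bp
  45–99 → 55 bp
  100–118 → 19 bp
Sorted largest to smallest: 55, 23, 19, 15, 6 bp.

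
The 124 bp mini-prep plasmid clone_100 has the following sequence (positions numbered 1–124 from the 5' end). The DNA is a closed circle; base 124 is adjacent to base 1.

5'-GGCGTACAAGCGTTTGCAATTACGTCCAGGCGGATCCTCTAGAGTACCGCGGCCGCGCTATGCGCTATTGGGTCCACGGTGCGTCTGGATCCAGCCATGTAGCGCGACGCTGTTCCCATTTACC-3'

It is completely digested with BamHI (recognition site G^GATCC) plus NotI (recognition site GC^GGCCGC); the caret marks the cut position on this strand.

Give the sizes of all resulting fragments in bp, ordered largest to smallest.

BamHI sites (GGATCC) start at positions 32, 87.
BamHI cuts after the first base of each site, so after positions 32, 87.
The NotI site (GCGGCCGC) starts at position 49.
NotI cuts after base 2 of each site, so after position 50.
Combined cut positions: 32, 50, 87.
Circular molecule, 3 cuts → 3 fragments:
  33–50 → 18 bp
  51–87 → 37 bp
  88–124 then 1–32 → 37 + 32 = 69 bp
Sorted largest to smallest: 69, 37, 18 bp.

69, 37, 18 bp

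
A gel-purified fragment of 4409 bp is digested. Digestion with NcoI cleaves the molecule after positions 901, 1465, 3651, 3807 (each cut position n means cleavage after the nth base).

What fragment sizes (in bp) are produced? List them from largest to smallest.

Linear molecule, 4 cuts → 5 fragments:
  901 − 0 = 901 bp
  1465 − 901 = 564 bp
  3651 − 1465 = 2186 bp
  3807 − 3651 = 156 bp
  4409 − 3807 = 602 bp
Sorted largest to smallest: 2186, 901, 602, 564, 156 bp.

2186, 901, 602, 564, 156 bp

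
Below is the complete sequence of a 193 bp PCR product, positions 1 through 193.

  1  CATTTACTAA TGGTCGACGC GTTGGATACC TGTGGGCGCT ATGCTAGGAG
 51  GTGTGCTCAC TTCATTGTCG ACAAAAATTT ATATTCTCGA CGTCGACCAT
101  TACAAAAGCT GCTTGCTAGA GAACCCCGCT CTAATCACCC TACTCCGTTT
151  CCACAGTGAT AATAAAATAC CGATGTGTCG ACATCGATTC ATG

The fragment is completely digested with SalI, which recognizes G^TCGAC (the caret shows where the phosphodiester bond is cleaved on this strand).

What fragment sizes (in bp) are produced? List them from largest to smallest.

SalI sites (GTCGAC) start at positions 13, 67, 92, 177.
SalI cuts after the first base of each site, so after positions 13, 67, 92, 177.
Linear molecule, 4 cuts → 5 fragments:
  1–13 → 13 bp
  14–67 → 54 bp
  68–92 → 25 bp
  93–177 → 85 bp
  178–193 → 16 bp
Sorted largest to smallest: 85, 54, 25, 16, 13 bp.

85, 54, 25, 16, 13 bp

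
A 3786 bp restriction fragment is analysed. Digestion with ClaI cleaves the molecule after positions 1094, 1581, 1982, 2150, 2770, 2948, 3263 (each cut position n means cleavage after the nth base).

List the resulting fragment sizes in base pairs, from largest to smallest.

1094, 620, 523, 487, 401, 315, 178, 168 bp

Linear molecule, 7 cuts → 8 fragments:
  1094 − 0 = 1094 bp
  1581 − 1094 = 487 bp
  1982 − 1581 = 401 bp
  2150 − 1982 = 168 bp
  2770 − 2150 = 620 bp
  2948 − 2770 = 178 bp
  3263 − 2948 = 315 bp
  3786 − 3263 = 523 bp
Sorted largest to smallest: 1094, 620, 523, 487, 401, 315, 178, 168 bp.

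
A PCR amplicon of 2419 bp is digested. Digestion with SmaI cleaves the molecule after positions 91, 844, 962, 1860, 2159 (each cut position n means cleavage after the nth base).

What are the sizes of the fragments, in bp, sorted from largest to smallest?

Linear molecule, 5 cuts → 6 fragments:
  91 − 0 = 91 bp
  844 − 91 = 753 bp
  962 − 844 = 118 bp
  1860 − 962 = 898 bp
  2159 − 1860 = 299 bp
  2419 − 2159 = 260 bp
Sorted largest to smallest: 898, 753, 299, 260, 118, 91 bp.

898, 753, 299, 260, 118, 91 bp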